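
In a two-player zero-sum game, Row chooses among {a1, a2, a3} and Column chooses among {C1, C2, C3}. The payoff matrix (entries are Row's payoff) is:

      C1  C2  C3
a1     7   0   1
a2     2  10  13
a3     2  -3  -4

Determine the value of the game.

14/3

Row minima: a1 → 0, a2 → 2, a3 → -4; maximin = 2.
Column maxima: C1 → 7, C2 → 10, C3 → 13; minimax = 7.
2 ≠ 7, so there is no saddle point; optimal play is mixed.
a3 is strictly dominated by a1, so Row never plays it.
With a3 eliminated, C3 is strictly dominated by C2 (it gives Row strictly more in every remaining row), so Column never plays it.
On the remaining 2×2 (a1, a2 vs C1, C2):
Let Row play a1 with probability p. Expected payoff against C1: 7p + 2(1−p) = 5p + 2; against C2: 0p + 10(1−p) = −10p + 10.
Setting these equal: 5p + 2 = −10p + 10 ⇒ 15p = 8 ⇒ p = 8/15, and the value is (5)·(8/15) + 2 = 14/3.
For Column: with q = P(C1), equating a1's and a2's payoffs gives 7q = −8q + 10 ⇒ q = 2/3.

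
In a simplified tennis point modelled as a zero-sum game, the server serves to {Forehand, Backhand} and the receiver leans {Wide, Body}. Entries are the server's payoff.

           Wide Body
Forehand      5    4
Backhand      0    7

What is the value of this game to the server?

Row minima: Forehand → 4, Backhand → 0; maximin = 4.
Column maxima: Wide → 5, Body → 7; minimax = 5.
4 ≠ 5, so there is no saddle point; optimal play is mixed.
Let the server play Forehand with probability p. Expected payoff against Wide: 5p + 0(1−p) = 5p; against Body: 4p + 7(1−p) = −3p + 7.
Setting these equal: 5p = −3p + 7 ⇒ 8p = 7 ⇒ p = 7/8, and the value is (5)·(7/8) = 35/8.
For the receiver: with q = P(Wide), equating Forehand's and Backhand's payoffs gives q + 4 = −7q + 7 ⇒ q = 3/8.

35/8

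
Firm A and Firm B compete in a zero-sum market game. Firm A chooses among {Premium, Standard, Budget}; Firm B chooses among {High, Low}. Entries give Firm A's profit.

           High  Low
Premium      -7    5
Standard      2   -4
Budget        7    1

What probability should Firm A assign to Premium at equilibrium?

Row minima: Premium → -7, Standard → -4, Budget → 1; maximin = 1.
Column maxima: High → 7, Low → 5; minimax = 5.
1 ≠ 5, so there is no saddle point; optimal play is mixed.
Standard is strictly dominated by Budget, so Firm A never plays it.
On the remaining 2×2 (Premium, Budget vs High, Low):
Let Firm A play Premium with probability p. Expected payoff against High: (-7)p + 7(1−p) = −14p + 7; against Low: 5p + 1(1−p) = 4p + 1.
Setting these equal: −14p + 7 = 4p + 1 ⇒ −18p = -6 ⇒ p = 1/3, and the value is (-14)·(1/3) + 7 = 7/3.
For Firm B: with q = P(High), equating Premium's and Budget's payoffs gives −12q + 5 = 6q + 1 ⇒ q = 2/9.

1/3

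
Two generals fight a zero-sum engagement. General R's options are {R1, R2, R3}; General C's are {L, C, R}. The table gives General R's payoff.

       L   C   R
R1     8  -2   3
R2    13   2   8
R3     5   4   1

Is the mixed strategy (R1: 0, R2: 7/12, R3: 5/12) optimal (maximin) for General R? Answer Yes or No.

Against L this mix gives (7/12)·13 + (5/12)·5 = 29/3.
Against C this mix gives (7/12)·2 + (5/12)·4 = 17/6.
Against R this mix gives (7/12)·8 + (5/12)·1 = 61/12.
General C will play C, holding General R to 17/6. Shifting weight toward the row that does better against C would raise this floor (the equalizing mix achieves 10/3 against both C and R), so the proposed strategy is not optimal.

No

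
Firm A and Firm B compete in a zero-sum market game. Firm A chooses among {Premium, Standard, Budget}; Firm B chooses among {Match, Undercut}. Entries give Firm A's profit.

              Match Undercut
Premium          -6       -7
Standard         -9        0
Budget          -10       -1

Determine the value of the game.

-63/10

Row minima: Premium → -7, Standard → -9, Budget → -10; maximin = -7.
Column maxima: Match → -6, Undercut → 0; minimax = -6.
-7 ≠ -6, so there is no saddle point; optimal play is mixed.
Budget is strictly dominated by Standard, so Firm A never plays it.
On the remaining 2×2 (Premium, Standard vs Match, Undercut):
Let Firm A play Premium with probability p. Expected payoff against Match: (-6)p + (-9)(1−p) = 3p − 9; against Undercut: (-7)p + 0(1−p) = −7p.
Setting these equal: 3p − 9 = −7p ⇒ 10p = 9 ⇒ p = 9/10, and the value is (3)·(9/10) − 9 = -63/10.
For Firm B: with q = P(Match), equating Premium's and Standard's payoffs gives q − 7 = −9q ⇒ q = 7/10.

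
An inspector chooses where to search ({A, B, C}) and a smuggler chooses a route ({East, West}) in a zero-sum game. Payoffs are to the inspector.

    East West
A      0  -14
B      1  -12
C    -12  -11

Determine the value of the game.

-155/14

Row minima: A → -14, B → -12, C → -12; maximin = -12.
Column maxima: East → 1, West → -11; minimax = -11.
-12 ≠ -11, so there is no saddle point; optimal play is mixed.
A is strictly dominated by B, so the inspector never plays it.
On the remaining 2×2 (B, C vs East, West):
Let the inspector play B with probability p. Expected payoff against East: 1p + (-12)(1−p) = 13p − 12; against West: (-12)p + (-11)(1−p) = −p − 11.
Setting these equal: 13p − 12 = −p − 11 ⇒ 14p = 1 ⇒ p = 1/14, and the value is (13)·(1/14) − 12 = -155/14.
For the smuggler: with q = P(East), equating B's and C's payoffs gives 13q − 12 = −q − 11 ⇒ q = 1/14.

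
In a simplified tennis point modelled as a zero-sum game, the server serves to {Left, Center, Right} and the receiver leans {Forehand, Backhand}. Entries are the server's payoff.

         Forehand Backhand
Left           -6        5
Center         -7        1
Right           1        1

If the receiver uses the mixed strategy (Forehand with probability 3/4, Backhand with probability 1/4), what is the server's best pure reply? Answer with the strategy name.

Expected payoff of Left: (3/4)·(-6) + (1/4)·5 = -13/4.
Expected payoff of Center: (3/4)·(-7) + (1/4)·1 = -5.
Expected payoff of Right: (3/4)·1 + (1/4)·1 = 1.
The largest is 1, so the server's best response is Right.

Right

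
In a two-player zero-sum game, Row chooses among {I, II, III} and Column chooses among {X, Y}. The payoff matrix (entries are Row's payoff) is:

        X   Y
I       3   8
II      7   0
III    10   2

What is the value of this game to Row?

Row minima: I → 3, II → 0, III → 2; maximin = 3.
Column maxima: X → 10, Y → 8; minimax = 8.
3 ≠ 8, so there is no saddle point; optimal play is mixed.
II is strictly dominated by III, so Row never plays it.
On the remaining 2×2 (I, III vs X, Y):
Let Row play I with probability p. Expected payoff against X: 3p + 10(1−p) = −7p + 10; against Y: 8p + 2(1−p) = 6p + 2.
Setting these equal: −7p + 10 = 6p + 2 ⇒ −13p = -8 ⇒ p = 8/13, and the value is (-7)·(8/13) + 10 = 74/13.
For Column: with q = P(X), equating I's and III's payoffs gives −5q + 8 = 8q + 2 ⇒ q = 6/13.

74/13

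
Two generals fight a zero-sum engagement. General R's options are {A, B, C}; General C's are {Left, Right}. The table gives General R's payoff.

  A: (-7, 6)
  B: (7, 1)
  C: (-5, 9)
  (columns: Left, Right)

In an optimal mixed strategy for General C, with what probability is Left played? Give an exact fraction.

2/5

Row minima: A → -7, B → 1, C → -5; maximin = 1.
Column maxima: Left → 7, Right → 9; minimax = 7.
1 ≠ 7, so there is no saddle point; optimal play is mixed.
A is strictly dominated by C, so General R never plays it.
On the remaining 2×2 (B, C vs Left, Right):
Let General R play B with probability p. Expected payoff against Left: 7p + (-5)(1−p) = 12p − 5; against Right: 1p + 9(1−p) = −8p + 9.
Setting these equal: 12p − 5 = −8p + 9 ⇒ 20p = 14 ⇒ p = 7/10, and the value is (12)·(7/10) − 5 = 17/5.
For General C: with q = P(Left), equating B's and C's payoffs gives 6q + 1 = −14q + 9 ⇒ q = 2/5.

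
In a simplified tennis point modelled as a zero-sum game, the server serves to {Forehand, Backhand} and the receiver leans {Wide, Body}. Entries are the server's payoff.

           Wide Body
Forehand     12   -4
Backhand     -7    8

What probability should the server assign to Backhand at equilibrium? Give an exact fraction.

Row minima: Forehand → -4, Backhand → -7; maximin = -4.
Column maxima: Wide → 12, Body → 8; minimax = 8.
-4 ≠ 8, so there is no saddle point; optimal play is mixed.
Let the server play Forehand with probability p. Expected payoff against Wide: 12p + (-7)(1−p) = 19p − 7; against Body: (-4)p + 8(1−p) = −12p + 8.
Setting these equal: 19p − 7 = −12p + 8 ⇒ 31p = 15 ⇒ p = 15/31, and the value is (19)·(15/31) − 7 = 68/31.
For the receiver: with q = P(Wide), equating Forehand's and Backhand's payoffs gives 16q − 4 = −15q + 8 ⇒ q = 12/31.

16/31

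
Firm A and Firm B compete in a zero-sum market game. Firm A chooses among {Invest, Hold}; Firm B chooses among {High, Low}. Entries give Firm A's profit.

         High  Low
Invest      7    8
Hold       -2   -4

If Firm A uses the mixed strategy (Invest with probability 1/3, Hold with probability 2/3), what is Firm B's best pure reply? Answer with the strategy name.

Low

If Firm B plays High, Firm A's expected payoff is (1/3)·7 + (2/3)·(-2) = 1.
If Firm B plays Low, Firm A's expected payoff is (1/3)·8 + (2/3)·(-4) = 0.
Firm B minimizes Firm A's payoff; the smallest is 0, so the best response is Low.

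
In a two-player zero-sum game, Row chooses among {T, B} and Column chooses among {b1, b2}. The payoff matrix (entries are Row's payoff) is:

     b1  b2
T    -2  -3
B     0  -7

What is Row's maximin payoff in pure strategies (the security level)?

-3

Row minima: T → -3, B → -7.
The best of these is -3.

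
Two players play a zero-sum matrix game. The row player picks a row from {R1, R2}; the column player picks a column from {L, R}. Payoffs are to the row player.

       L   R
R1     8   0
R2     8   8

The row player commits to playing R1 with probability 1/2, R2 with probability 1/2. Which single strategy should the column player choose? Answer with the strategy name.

R

If the column player plays L, the row player's expected payoff is (1/2)·8 + (1/2)·8 = 8.
If the column player plays R, the row player's expected payoff is (1/2)·0 + (1/2)·8 = 4.
The column player minimizes the row player's payoff; the smallest is 4, so the best response is R.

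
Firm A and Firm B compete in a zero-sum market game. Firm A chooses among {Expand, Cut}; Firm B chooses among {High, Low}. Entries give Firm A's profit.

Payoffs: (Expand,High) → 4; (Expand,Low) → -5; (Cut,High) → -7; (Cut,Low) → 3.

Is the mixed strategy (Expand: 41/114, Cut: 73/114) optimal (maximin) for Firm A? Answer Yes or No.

No

Against High this mix gives (41/114)·4 + (73/114)·(-7) = -347/114.
Against Low this mix gives (41/114)·(-5) + (73/114)·3 = 7/57.
Firm B will play High, holding Firm A to -347/114. Shifting weight toward the row that does better against High would raise this floor (the equalizing mix achieves -23/19 against both High and Low), so the proposed strategy is not optimal.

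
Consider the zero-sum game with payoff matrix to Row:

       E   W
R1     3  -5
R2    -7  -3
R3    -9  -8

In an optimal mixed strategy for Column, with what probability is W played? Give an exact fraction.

5/6

Row minima: R1 → -5, R2 → -7, R3 → -9; maximin = -5.
Column maxima: E → 3, W → -3; minimax = -3.
-5 ≠ -3, so there is no saddle point; optimal play is mixed.
R3 is strictly dominated by R1, so Row never plays it.
On the remaining 2×2 (R1, R2 vs E, W):
Let Row play R1 with probability p. Expected payoff against E: 3p + (-7)(1−p) = 10p − 7; against W: (-5)p + (-3)(1−p) = −2p − 3.
Setting these equal: 10p − 7 = −2p − 3 ⇒ 12p = 4 ⇒ p = 1/3, and the value is (10)·(1/3) − 7 = -11/3.
For Column: with q = P(E), equating R1's and R2's payoffs gives 8q − 5 = −4q − 3 ⇒ q = 1/6.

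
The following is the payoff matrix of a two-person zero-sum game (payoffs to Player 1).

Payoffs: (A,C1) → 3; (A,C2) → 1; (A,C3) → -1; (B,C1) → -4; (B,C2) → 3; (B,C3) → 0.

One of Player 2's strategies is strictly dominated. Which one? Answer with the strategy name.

C3 holds Player 1's payoff strictly below C2 in every row: -1 < 1, 0 < 3.
So C2 is strictly dominated for Player 2.

C2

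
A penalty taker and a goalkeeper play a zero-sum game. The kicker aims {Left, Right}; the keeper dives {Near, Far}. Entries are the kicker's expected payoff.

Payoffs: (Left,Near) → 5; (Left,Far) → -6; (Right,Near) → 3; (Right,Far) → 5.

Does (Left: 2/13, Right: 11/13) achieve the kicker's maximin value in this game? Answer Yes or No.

Yes

Against Near this mix gives (2/13)·5 + (11/13)·3 = 43/13.
Against Far this mix gives (2/13)·(-6) + (11/13)·5 = 43/13.
All of the keeper's active replies (Near, Far) yield 43/13, and no column does worse for the kicker. The mix makes the keeper indifferent and guarantees 43/13, so it is optimal.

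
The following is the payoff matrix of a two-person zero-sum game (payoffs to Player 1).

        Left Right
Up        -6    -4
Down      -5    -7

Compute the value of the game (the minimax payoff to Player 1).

Row minima: Up → -6, Down → -7; maximin = -6.
Column maxima: Left → -5, Right → -4; minimax = -5.
-6 ≠ -5, so there is no saddle point; optimal play is mixed.
Let Player 1 play Up with probability p. Expected payoff against Left: (-6)p + (-5)(1−p) = −p − 5; against Right: (-4)p + (-7)(1−p) = 3p − 7.
Setting these equal: −p − 5 = 3p − 7 ⇒ −4p = -2 ⇒ p = 1/2, and the value is (-1)·(1/2) − 5 = -11/2.
For Player 2: with q = P(Left), equating Up's and Down's payoffs gives −2q − 4 = 2q − 7 ⇒ q = 3/4.

-11/2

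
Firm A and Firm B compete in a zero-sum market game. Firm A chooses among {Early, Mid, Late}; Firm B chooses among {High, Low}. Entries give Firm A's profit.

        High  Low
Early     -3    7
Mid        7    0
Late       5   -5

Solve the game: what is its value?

Row minima: Early → -3, Mid → 0, Late → -5; maximin = 0.
Column maxima: High → 7, Low → 7; minimax = 7.
0 ≠ 7, so there is no saddle point; optimal play is mixed.
Late is strictly dominated by Mid, so Firm A never plays it.
On the remaining 2×2 (Early, Mid vs High, Low):
Let Firm A play Early with probability p. Expected payoff against High: (-3)p + 7(1−p) = −10p + 7; against Low: 7p + 0(1−p) = 7p.
Setting these equal: −10p + 7 = 7p ⇒ −17p = -7 ⇒ p = 7/17, and the value is (-10)·(7/17) + 7 = 49/17.
For Firm B: with q = P(High), equating Early's and Mid's payoffs gives −10q + 7 = 7q ⇒ q = 7/17.

49/17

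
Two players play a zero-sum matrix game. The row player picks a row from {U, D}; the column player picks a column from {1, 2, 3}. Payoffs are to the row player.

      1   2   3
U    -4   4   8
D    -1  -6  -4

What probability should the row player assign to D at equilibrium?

8/13

Row minima: U → -4, D → -6; maximin = -4.
Column maxima: 1 → -1, 2 → 4, 3 → 8; minimax = -1.
-4 ≠ -1, so there is no saddle point; optimal play is mixed.
3 is strictly dominated by 2 (it gives the row player strictly more in every row), so the column player never plays it.
On the remaining 2×2 (U, D vs 1, 2):
Let the row player play U with probability p. Expected payoff against 1: (-4)p + (-1)(1−p) = −3p − 1; against 2: 4p + (-6)(1−p) = 10p − 6.
Setting these equal: −3p − 1 = 10p − 6 ⇒ −13p = -5 ⇒ p = 5/13, and the value is (-3)·(5/13) − 1 = -28/13.
For the column player: with q = P(1), equating U's and D's payoffs gives −8q + 4 = 5q − 6 ⇒ q = 10/13.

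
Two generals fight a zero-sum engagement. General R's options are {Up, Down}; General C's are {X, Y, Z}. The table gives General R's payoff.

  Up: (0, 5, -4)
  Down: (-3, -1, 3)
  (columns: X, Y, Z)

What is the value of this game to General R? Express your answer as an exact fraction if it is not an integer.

Row minima: Up → -4, Down → -3; maximin = -3.
Column maxima: X → 0, Y → 5, Z → 3; minimax = 0.
-3 ≠ 0, so there is no saddle point; optimal play is mixed.
Y is strictly dominated by X (it gives General R strictly more in every row), so General C never plays it.
On the remaining 2×2 (Up, Down vs X, Z):
Let General R play Up with probability p. Expected payoff against X: 0p + (-3)(1−p) = 3p − 3; against Z: (-4)p + 3(1−p) = −7p + 3.
Setting these equal: 3p − 3 = −7p + 3 ⇒ 10p = 6 ⇒ p = 3/5, and the value is (3)·(3/5) − 3 = -6/5.
For General C: with q = P(X), equating Up's and Down's payoffs gives 4q − 4 = −6q + 3 ⇒ q = 7/10.

-6/5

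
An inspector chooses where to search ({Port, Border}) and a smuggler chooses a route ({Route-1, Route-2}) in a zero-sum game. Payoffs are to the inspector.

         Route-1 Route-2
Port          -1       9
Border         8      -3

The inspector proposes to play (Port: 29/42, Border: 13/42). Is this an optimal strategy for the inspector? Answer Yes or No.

No

Against Route-1 this mix gives (29/42)·(-1) + (13/42)·8 = 25/14.
Against Route-2 this mix gives (29/42)·9 + (13/42)·(-3) = 37/7.
The smuggler will play Route-1, holding the inspector to 25/14. Shifting weight toward the row that does better against Route-1 would raise this floor (the equalizing mix achieves 23/7 against both Route-1 and Route-2), so the proposed strategy is not optimal.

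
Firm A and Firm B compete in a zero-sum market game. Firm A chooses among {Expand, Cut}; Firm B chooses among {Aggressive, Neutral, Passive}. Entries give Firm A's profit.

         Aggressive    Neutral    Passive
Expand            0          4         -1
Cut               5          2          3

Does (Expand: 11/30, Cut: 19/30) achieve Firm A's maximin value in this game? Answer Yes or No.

Against Aggressive this mix gives (11/30)·0 + (19/30)·5 = 19/6.
Against Neutral this mix gives (11/30)·4 + (19/30)·2 = 41/15.
Against Passive this mix gives (11/30)·(-1) + (19/30)·3 = 23/15.
Firm B will play Passive, holding Firm A to 23/15. Shifting weight toward the row that does better against Passive would raise this floor (the equalizing mix achieves 7/3 against both Passive and Neutral), so the proposed strategy is not optimal.

No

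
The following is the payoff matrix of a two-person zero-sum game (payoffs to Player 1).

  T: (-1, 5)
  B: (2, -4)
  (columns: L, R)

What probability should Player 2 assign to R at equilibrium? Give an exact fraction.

Row minima: T → -1, B → -4; maximin = -1.
Column maxima: L → 2, R → 5; minimax = 2.
-1 ≠ 2, so there is no saddle point; optimal play is mixed.
Let Player 1 play T with probability p. Expected payoff against L: (-1)p + 2(1−p) = −3p + 2; against R: 5p + (-4)(1−p) = 9p − 4.
Setting these equal: −3p + 2 = 9p − 4 ⇒ −12p = -6 ⇒ p = 1/2, and the value is (-3)·(1/2) + 2 = 1/2.
For Player 2: with q = P(L), equating T's and B's payoffs gives −6q + 5 = 6q − 4 ⇒ q = 3/4.

1/4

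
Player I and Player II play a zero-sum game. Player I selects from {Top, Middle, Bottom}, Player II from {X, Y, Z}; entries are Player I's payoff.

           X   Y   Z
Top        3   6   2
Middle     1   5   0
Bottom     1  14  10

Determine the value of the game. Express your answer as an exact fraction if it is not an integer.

14/5

Row minima: Top → 2, Middle → 0, Bottom → 1; maximin = 2.
Column maxima: X → 3, Y → 14, Z → 10; minimax = 3.
2 ≠ 3, so there is no saddle point; optimal play is mixed.
Middle is strictly dominated by Top, so Player I never plays it.
Y is strictly dominated by X (it gives Player I strictly more in every row), so Player II never plays it.
On the remaining 2×2 (Top, Bottom vs X, Z):
Let Player I play Top with probability p. Expected payoff against X: 3p + 1(1−p) = 2p + 1; against Z: 2p + 10(1−p) = −8p + 10.
Setting these equal: 2p + 1 = −8p + 10 ⇒ 10p = 9 ⇒ p = 9/10, and the value is (2)·(9/10) + 1 = 14/5.
For Player II: with q = P(X), equating Top's and Bottom's payoffs gives q + 2 = −9q + 10 ⇒ q = 4/5.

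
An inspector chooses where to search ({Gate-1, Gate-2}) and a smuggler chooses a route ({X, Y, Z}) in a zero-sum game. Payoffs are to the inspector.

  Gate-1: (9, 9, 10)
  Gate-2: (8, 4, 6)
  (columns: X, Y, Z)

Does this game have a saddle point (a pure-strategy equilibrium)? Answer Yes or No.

Yes

Row minima: Gate-1 → 9, Gate-2 → 4; maximin = 9.
Column maxima: X → 9, Y → 9, Z → 10; minimax = 9.
maximin = minimax = 9, so a saddle point exists.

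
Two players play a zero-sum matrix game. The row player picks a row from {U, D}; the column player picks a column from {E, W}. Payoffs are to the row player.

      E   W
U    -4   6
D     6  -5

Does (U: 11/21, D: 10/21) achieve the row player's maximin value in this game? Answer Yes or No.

Against E this mix gives (11/21)·(-4) + (10/21)·6 = 16/21.
Against W this mix gives (11/21)·6 + (10/21)·(-5) = 16/21.
All of the column player's active replies (E, W) yield 16/21, and no column does worse for the row player. The mix makes the column player indifferent and guarantees 16/21, so it is optimal.

Yes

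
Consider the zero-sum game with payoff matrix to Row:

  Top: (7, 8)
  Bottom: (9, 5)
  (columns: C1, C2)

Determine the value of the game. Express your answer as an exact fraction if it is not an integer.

Row minima: Top → 7, Bottom → 5; maximin = 7.
Column maxima: C1 → 9, C2 → 8; minimax = 8.
7 ≠ 8, so there is no saddle point; optimal play is mixed.
Let Row play Top with probability p. Expected payoff against C1: 7p + 9(1−p) = −2p + 9; against C2: 8p + 5(1−p) = 3p + 5.
Setting these equal: −2p + 9 = 3p + 5 ⇒ −5p = -4 ⇒ p = 4/5, and the value is (-2)·(4/5) + 9 = 37/5.
For Column: with q = P(C1), equating Top's and Bottom's payoffs gives −q + 8 = 4q + 5 ⇒ q = 3/5.

37/5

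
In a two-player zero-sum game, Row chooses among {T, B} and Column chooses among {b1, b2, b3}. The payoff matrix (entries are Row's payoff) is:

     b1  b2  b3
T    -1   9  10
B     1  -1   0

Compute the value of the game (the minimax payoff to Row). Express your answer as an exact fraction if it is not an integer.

Row minima: T → -1, B → -1; maximin = -1.
Column maxima: b1 → 1, b2 → 9, b3 → 10; minimax = 1.
-1 ≠ 1, so there is no saddle point; optimal play is mixed.
b3 is strictly dominated by b2 (it gives Row strictly more in every row), so Column never plays it.
On the remaining 2×2 (T, B vs b1, b2):
Let Row play T with probability p. Expected payoff against b1: (-1)p + 1(1−p) = −2p + 1; against b2: 9p + (-1)(1−p) = 10p − 1.
Setting these equal: −2p + 1 = 10p − 1 ⇒ −12p = -2 ⇒ p = 1/6, and the value is (-2)·(1/6) + 1 = 2/3.
For Column: with q = P(b1), equating T's and B's payoffs gives −10q + 9 = 2q − 1 ⇒ q = 5/6.

2/3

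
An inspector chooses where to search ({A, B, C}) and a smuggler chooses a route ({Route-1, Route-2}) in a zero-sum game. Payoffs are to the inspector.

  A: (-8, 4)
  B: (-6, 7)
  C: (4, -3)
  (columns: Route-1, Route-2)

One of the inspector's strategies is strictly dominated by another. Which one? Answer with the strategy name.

B gives a strictly higher payoff than A against every column: -6 > -8, 7 > 4.
So A is strictly dominated and the inspector never plays it.

A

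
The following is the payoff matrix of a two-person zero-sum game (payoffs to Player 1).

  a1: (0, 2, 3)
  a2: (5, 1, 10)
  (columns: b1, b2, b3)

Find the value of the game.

Row minima: a1 → 0, a2 → 1; maximin = 1.
Column maxima: b1 → 5, b2 → 2, b3 → 10; minimax = 2.
1 ≠ 2, so there is no saddle point; optimal play is mixed.
b3 is strictly dominated by b1 (it gives Player 1 strictly more in every row), so Player 2 never plays it.
On the remaining 2×2 (a1, a2 vs b1, b2):
Let Player 1 play a1 with probability p. Expected payoff against b1: 0p + 5(1−p) = −5p + 5; against b2: 2p + 1(1−p) = p + 1.
Setting these equal: −5p + 5 = p + 1 ⇒ −6p = -4 ⇒ p = 2/3, and the value is (-5)·(2/3) + 5 = 5/3.
For Player 2: with q = P(b1), equating a1's and a2's payoffs gives −2q + 2 = 4q + 1 ⇒ q = 1/6.

5/3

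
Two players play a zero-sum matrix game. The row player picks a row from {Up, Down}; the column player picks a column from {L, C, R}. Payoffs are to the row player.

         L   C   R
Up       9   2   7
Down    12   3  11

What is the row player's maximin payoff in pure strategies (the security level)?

Row minima: Up → 2, Down → 3.
The best of these is 3.

3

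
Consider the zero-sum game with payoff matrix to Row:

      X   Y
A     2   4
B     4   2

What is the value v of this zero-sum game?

3

Row minima: A → 2, B → 2; maximin = 2.
Column maxima: X → 4, Y → 4; minimax = 4.
2 ≠ 4, so there is no saddle point; optimal play is mixed.
Let Row play A with probability p. Expected payoff against X: 2p + 4(1−p) = −2p + 4; against Y: 4p + 2(1−p) = 2p + 2.
Setting these equal: −2p + 4 = 2p + 2 ⇒ −4p = -2 ⇒ p = 1/2, and the value is (-2)·(1/2) + 4 = 3.
For Column: with q = P(X), equating A's and B's payoffs gives −2q + 4 = 2q + 2 ⇒ q = 1/2.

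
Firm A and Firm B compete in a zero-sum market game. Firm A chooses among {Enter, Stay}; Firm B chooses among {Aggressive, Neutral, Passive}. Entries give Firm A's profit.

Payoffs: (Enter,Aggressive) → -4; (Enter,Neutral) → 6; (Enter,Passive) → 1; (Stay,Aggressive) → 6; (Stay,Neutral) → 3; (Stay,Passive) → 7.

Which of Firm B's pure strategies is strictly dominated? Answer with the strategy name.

Aggressive holds Firm A's payoff strictly below Passive in every row: -4 < 1, 6 < 7.
So Passive is strictly dominated for Firm B.

Passive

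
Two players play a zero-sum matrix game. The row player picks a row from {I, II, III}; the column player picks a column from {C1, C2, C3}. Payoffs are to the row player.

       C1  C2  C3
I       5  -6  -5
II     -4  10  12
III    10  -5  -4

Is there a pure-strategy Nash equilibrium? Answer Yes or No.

No

Row minima: I → -6, II → -4, III → -5; maximin = -4.
Column maxima: C1 → 10, C2 → 10, C3 → 12; minimax = 10.
-4 ≠ 10, so no pure-strategy equilibrium exists.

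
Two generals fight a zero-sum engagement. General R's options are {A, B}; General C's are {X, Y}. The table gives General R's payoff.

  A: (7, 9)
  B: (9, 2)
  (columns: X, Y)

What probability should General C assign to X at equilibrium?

Row minima: A → 7, B → 2; maximin = 7.
Column maxima: X → 9, Y → 9; minimax = 9.
7 ≠ 9, so there is no saddle point; optimal play is mixed.
Let General R play A with probability p. Expected payoff against X: 7p + 9(1−p) = −2p + 9; against Y: 9p + 2(1−p) = 7p + 2.
Setting these equal: −2p + 9 = 7p + 2 ⇒ −9p = -7 ⇒ p = 7/9, and the value is (-2)·(7/9) + 9 = 67/9.
For General C: with q = P(X), equating A's and B's payoffs gives −2q + 9 = 7q + 2 ⇒ q = 7/9.

7/9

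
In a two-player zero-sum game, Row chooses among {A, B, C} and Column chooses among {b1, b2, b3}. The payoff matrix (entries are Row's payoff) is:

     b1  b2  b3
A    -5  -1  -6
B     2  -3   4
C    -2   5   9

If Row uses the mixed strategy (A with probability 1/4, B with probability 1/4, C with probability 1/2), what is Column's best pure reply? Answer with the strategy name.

If Column plays b1, Row's expected payoff is (1/4)·(-5) + (1/4)·2 + (1/2)·(-2) = -7/4.
If Column plays b2, Row's expected payoff is (1/4)·(-1) + (1/4)·(-3) + (1/2)·5 = 3/2.
If Column plays b3, Row's expected payoff is (1/4)·(-6) + (1/4)·4 + (1/2)·9 = 4.
Column minimizes Row's payoff; the smallest is -7/4, so the best response is b1.

b1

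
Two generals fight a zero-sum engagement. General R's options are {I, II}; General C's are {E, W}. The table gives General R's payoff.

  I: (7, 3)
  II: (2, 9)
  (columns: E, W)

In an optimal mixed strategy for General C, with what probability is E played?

Row minima: I → 3, II → 2; maximin = 3.
Column maxima: E → 7, W → 9; minimax = 7.
3 ≠ 7, so there is no saddle point; optimal play is mixed.
Let General R play I with probability p. Expected payoff against E: 7p + 2(1−p) = 5p + 2; against W: 3p + 9(1−p) = −6p + 9.
Setting these equal: 5p + 2 = −6p + 9 ⇒ 11p = 7 ⇒ p = 7/11, and the value is (5)·(7/11) + 2 = 57/11.
For General C: with q = P(E), equating I's and II's payoffs gives 4q + 3 = −7q + 9 ⇒ q = 6/11.

6/11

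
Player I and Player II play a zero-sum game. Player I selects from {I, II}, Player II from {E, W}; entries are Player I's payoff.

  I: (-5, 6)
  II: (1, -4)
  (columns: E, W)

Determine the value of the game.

-7/8

Row minima: I → -5, II → -4; maximin = -4.
Column maxima: E → 1, W → 6; minimax = 1.
-4 ≠ 1, so there is no saddle point; optimal play is mixed.
Let Player I play I with probability p. Expected payoff against E: (-5)p + 1(1−p) = −6p + 1; against W: 6p + (-4)(1−p) = 10p − 4.
Setting these equal: −6p + 1 = 10p − 4 ⇒ −16p = -5 ⇒ p = 5/16, and the value is (-6)·(5/16) + 1 = -7/8.
For Player II: with q = P(E), equating I's and II's payoffs gives −11q + 6 = 5q − 4 ⇒ q = 5/8.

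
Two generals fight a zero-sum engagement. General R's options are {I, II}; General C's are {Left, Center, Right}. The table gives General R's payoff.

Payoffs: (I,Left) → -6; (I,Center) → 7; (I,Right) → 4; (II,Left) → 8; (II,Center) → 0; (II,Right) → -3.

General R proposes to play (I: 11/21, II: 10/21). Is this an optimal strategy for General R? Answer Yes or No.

Against Left this mix gives (11/21)·(-6) + (10/21)·8 = 2/3.
Against Center this mix gives (11/21)·7 + (10/21)·0 = 11/3.
Against Right this mix gives (11/21)·4 + (10/21)·(-3) = 2/3.
All of General C's active replies (Left, Right) yield 2/3, and no column does worse for General R. The mix makes General C indifferent and guarantees 2/3, so it is optimal.

Yes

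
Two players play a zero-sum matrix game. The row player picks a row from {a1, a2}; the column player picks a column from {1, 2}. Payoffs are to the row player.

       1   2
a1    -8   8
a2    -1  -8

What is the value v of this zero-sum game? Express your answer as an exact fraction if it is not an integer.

-72/23

Row minima: a1 → -8, a2 → -8; maximin = -8.
Column maxima: 1 → -1, 2 → 8; minimax = -1.
-8 ≠ -1, so there is no saddle point; optimal play is mixed.
Let the row player play a1 with probability p. Expected payoff against 1: (-8)p + (-1)(1−p) = −7p − 1; against 2: 8p + (-8)(1−p) = 16p − 8.
Setting these equal: −7p − 1 = 16p − 8 ⇒ −23p = -7 ⇒ p = 7/23, and the value is (-7)·(7/23) − 1 = -72/23.
For the column player: with q = P(1), equating a1's and a2's payoffs gives −16q + 8 = 7q − 8 ⇒ q = 16/23.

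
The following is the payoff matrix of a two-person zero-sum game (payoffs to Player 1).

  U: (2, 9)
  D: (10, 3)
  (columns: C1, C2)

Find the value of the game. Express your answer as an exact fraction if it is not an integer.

Row minima: U → 2, D → 3; maximin = 3.
Column maxima: C1 → 10, C2 → 9; minimax = 9.
3 ≠ 9, so there is no saddle point; optimal play is mixed.
Let Player 1 play U with probability p. Expected payoff against C1: 2p + 10(1−p) = −8p + 10; against C2: 9p + 3(1−p) = 6p + 3.
Setting these equal: −8p + 10 = 6p + 3 ⇒ −14p = -7 ⇒ p = 1/2, and the value is (-8)·(1/2) + 10 = 6.
For Player 2: with q = P(C1), equating U's and D's payoffs gives −7q + 9 = 7q + 3 ⇒ q = 3/7.

6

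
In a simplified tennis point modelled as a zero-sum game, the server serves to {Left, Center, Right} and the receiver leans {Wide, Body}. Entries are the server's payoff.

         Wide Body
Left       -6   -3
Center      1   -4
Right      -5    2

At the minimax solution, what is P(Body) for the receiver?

Row minima: Left → -6, Center → -4, Right → -5; maximin = -4.
Column maxima: Wide → 1, Body → 2; minimax = 1.
-4 ≠ 1, so there is no saddle point; optimal play is mixed.
Left is strictly dominated by Right, so the server never plays it.
On the remaining 2×2 (Center, Right vs Wide, Body):
Let the server play Center with probability p. Expected payoff against Wide: 1p + (-5)(1−p) = 6p − 5; against Body: (-4)p + 2(1−p) = −6p + 2.
Setting these equal: 6p − 5 = −6p + 2 ⇒ 12p = 7 ⇒ p = 7/12, and the value is (6)·(7/12) − 5 = -3/2.
For the receiver: with q = P(Wide), equating Center's and Right's payoffs gives 5q − 4 = −7q + 2 ⇒ q = 1/2.

1/2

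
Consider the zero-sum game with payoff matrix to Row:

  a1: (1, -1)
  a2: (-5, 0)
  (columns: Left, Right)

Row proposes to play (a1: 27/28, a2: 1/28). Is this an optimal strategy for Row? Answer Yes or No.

Against Left this mix gives (27/28)·1 + (1/28)·(-5) = 11/14.
Against Right this mix gives (27/28)·(-1) + (1/28)·0 = -27/28.
Column will play Right, holding Row to -27/28. Shifting weight toward the row that does better against Right would raise this floor (the equalizing mix achieves -5/7 against both Right and Left), so the proposed strategy is not optimal.

No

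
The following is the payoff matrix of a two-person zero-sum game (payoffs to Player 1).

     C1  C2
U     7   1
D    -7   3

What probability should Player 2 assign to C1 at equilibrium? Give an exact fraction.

Row minima: U → 1, D → -7; maximin = 1.
Column maxima: C1 → 7, C2 → 3; minimax = 3.
1 ≠ 3, so there is no saddle point; optimal play is mixed.
Let Player 1 play U with probability p. Expected payoff against C1: 7p + (-7)(1−p) = 14p − 7; against C2: 1p + 3(1−p) = −2p + 3.
Setting these equal: 14p − 7 = −2p + 3 ⇒ 16p = 10 ⇒ p = 5/8, and the value is (14)·(5/8) − 7 = 7/4.
For Player 2: with q = P(C1), equating U's and D's payoffs gives 6q + 1 = −10q + 3 ⇒ q = 1/8.

1/8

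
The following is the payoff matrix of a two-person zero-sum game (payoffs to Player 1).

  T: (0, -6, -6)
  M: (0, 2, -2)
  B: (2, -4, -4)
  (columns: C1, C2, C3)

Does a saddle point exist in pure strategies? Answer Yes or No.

Yes

Row minima: T → -6, M → -2, B → -4; maximin = -2.
Column maxima: C1 → 2, C2 → 2, C3 → -2; minimax = -2.
maximin = minimax = -2, so a saddle point exists.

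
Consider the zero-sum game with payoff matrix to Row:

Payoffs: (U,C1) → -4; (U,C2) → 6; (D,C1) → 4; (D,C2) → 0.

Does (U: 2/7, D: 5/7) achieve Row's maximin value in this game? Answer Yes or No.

Yes

Against C1 this mix gives (2/7)·(-4) + (5/7)·4 = 12/7.
Against C2 this mix gives (2/7)·6 + (5/7)·0 = 12/7.
All of Column's active replies (C1, C2) yield 12/7, and no column does worse for Row. The mix makes Column indifferent and guarantees 12/7, so it is optimal.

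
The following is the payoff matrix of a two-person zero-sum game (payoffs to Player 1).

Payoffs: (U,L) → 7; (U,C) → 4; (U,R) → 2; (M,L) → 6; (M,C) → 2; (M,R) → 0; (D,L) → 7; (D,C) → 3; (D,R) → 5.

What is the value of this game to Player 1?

7/2

Row minima: U → 2, M → 0, D → 3; maximin = 3.
Column maxima: L → 7, C → 4, R → 5; minimax = 4.
3 ≠ 4, so there is no saddle point; optimal play is mixed.
M is strictly dominated by U, so Player 1 never plays it.
L is strictly dominated by C (it gives Player 1 strictly more in every row), so Player 2 never plays it.
On the remaining 2×2 (U, D vs C, R):
Let Player 1 play U with probability p. Expected payoff against C: 4p + 3(1−p) = p + 3; against R: 2p + 5(1−p) = −3p + 5.
Setting these equal: p + 3 = −3p + 5 ⇒ 4p = 2 ⇒ p = 1/2, and the value is (1)·(1/2) + 3 = 7/2.
For Player 2: with q = P(C), equating U's and D's payoffs gives 2q + 2 = −2q + 5 ⇒ q = 3/4.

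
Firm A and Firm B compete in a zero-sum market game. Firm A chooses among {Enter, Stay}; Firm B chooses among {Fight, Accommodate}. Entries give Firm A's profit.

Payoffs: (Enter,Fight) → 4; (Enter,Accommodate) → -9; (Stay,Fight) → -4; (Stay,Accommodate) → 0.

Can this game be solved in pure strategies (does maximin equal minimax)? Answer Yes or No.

No

Row minima: Enter → -9, Stay → -4; maximin = -4.
Column maxima: Fight → 4, Accommodate → 0; minimax = 0.
-4 ≠ 0, so no pure-strategy equilibrium exists.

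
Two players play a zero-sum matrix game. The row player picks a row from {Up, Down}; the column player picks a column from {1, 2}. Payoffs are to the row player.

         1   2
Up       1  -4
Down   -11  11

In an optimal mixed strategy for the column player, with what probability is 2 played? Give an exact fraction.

Row minima: Up → -4, Down → -11; maximin = -4.
Column maxima: 1 → 1, 2 → 11; minimax = 1.
-4 ≠ 1, so there is no saddle point; optimal play is mixed.
Let the row player play Up with probability p. Expected payoff against 1: 1p + (-11)(1−p) = 12p − 11; against 2: (-4)p + 11(1−p) = −15p + 11.
Setting these equal: 12p − 11 = −15p + 11 ⇒ 27p = 22 ⇒ p = 22/27, and the value is (12)·(22/27) − 11 = -11/9.
For the column player: with q = P(1), equating Up's and Down's payoffs gives 5q − 4 = −22q + 11 ⇒ q = 5/9.

4/9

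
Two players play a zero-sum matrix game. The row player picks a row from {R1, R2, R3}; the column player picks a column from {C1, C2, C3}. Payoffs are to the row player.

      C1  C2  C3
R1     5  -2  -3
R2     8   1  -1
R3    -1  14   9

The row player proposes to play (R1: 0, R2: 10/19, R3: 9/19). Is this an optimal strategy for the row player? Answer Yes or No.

Against C1 this mix gives (10/19)·8 + (9/19)·(-1) = 71/19.
Against C2 this mix gives (10/19)·1 + (9/19)·14 = 136/19.
Against C3 this mix gives (10/19)·(-1) + (9/19)·9 = 71/19.
All of the column player's active replies (C1, C3) yield 71/19, and no column does worse for the row player. The mix makes the column player indifferent and guarantees 71/19, so it is optimal.

Yes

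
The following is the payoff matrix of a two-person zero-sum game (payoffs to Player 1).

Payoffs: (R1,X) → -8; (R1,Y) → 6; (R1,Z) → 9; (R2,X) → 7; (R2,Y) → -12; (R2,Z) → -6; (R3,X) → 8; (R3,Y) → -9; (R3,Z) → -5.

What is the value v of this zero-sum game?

-24/31

Row minima: R1 → -8, R2 → -12, R3 → -9; maximin = -8.
Column maxima: X → 8, Y → 6, Z → 9; minimax = 6.
-8 ≠ 6, so there is no saddle point; optimal play is mixed.
R2 is strictly dominated by R3, so Player 1 never plays it.
Z is strictly dominated by Y (it gives Player 1 strictly more in every row), so Player 2 never plays it.
On the remaining 2×2 (R1, R3 vs X, Y):
Let Player 1 play R1 with probability p. Expected payoff against X: (-8)p + 8(1−p) = −16p + 8; against Y: 6p + (-9)(1−p) = 15p − 9.
Setting these equal: −16p + 8 = 15p − 9 ⇒ −31p = -17 ⇒ p = 17/31, and the value is (-16)·(17/31) + 8 = -24/31.
For Player 2: with q = P(X), equating R1's and R3's payoffs gives −14q + 6 = 17q − 9 ⇒ q = 15/31.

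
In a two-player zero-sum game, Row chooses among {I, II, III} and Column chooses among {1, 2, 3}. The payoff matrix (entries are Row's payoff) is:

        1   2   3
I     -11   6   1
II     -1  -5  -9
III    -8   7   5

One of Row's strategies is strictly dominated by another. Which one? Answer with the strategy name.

III gives a strictly higher payoff than I against every column: -8 > -11, 7 > 6, 5 > 1.
So I is strictly dominated and Row never plays it.

I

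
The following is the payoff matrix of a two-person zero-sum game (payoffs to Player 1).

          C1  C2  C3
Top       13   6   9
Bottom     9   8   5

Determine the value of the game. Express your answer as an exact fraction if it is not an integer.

Row minima: Top → 6, Bottom → 5; maximin = 6.
Column maxima: C1 → 13, C2 → 8, C3 → 9; minimax = 8.
6 ≠ 8, so there is no saddle point; optimal play is mixed.
C1 is strictly dominated by C2 (it gives Player 1 strictly more in every row), so Player 2 never plays it.
On the remaining 2×2 (Top, Bottom vs C2, C3):
Let Player 1 play Top with probability p. Expected payoff against C2: 6p + 8(1−p) = −2p + 8; against C3: 9p + 5(1−p) = 4p + 5.
Setting these equal: −2p + 8 = 4p + 5 ⇒ −6p = -3 ⇒ p = 1/2, and the value is (-2)·(1/2) + 8 = 7.
For Player 2: with q = P(C2), equating Top's and Bottom's payoffs gives −3q + 9 = 3q + 5 ⇒ q = 2/3.

7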